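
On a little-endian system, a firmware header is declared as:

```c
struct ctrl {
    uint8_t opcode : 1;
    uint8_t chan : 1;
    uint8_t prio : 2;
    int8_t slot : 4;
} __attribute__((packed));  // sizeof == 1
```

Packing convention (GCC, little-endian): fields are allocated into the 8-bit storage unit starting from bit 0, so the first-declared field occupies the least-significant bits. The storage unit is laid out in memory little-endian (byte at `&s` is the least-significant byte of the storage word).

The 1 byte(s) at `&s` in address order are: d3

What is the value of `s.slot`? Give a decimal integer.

[0]=0xd3 (little-endian) → word 0xd3
opcode [0+:1] = (word>>0) & 0x1 = 1
chan [1+:1] = (word>>1) & 0x1 = 1
prio [2+:2] = (word>>2) & 0x3 = 0
slot [4+:4] = (word>>4) & 0xf = 13  ←
slot signed 4b, MSB=1: 13 - 16 = -3

-3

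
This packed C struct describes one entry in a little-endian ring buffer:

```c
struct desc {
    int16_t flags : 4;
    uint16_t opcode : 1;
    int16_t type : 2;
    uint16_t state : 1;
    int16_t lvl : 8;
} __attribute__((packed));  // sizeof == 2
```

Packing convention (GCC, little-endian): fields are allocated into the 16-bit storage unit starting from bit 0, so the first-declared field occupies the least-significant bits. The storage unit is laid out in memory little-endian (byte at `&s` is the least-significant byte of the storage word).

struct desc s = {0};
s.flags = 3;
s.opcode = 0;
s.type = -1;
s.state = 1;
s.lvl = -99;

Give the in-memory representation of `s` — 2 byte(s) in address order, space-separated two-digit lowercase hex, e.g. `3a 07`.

[0+:4] flags=3 & 0xf = 0x3; word=0x0003
[4+:1] opcode=0 & 0x1 = 0x0; word=0x0003
[5+:2] type=-1 & 0x3 = 0x3; word=0x0063
[7+:1] state=1 & 0x1 = 0x1; word=0x00e3
[8+:8] lvl=-99 & 0xff = 0x9d; word=0x9de3
word = 0x9de3 → little-endian bytes:
  [0]=0xe3  [1]=0x9d

e3 9d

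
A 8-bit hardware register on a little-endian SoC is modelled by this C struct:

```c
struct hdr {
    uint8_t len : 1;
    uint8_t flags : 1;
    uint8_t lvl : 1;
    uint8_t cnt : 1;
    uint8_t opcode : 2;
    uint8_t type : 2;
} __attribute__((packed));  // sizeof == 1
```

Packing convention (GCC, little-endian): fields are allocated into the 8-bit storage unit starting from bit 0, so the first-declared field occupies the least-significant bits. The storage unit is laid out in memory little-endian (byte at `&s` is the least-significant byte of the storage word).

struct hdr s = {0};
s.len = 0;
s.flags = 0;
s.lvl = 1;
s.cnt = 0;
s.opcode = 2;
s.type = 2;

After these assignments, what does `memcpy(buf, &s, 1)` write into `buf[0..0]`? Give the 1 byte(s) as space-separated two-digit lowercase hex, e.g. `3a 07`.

len (1b) val=0 bits=0x0 at bit 0: 0x00
flags (1b) val=0 bits=0x0 at bit 1: 0x00
lvl (1b) val=1 bits=0x1 at bit 2: 0x04
cnt (1b) val=0 bits=0x0 at bit 3: 0x04
opcode (2b) val=2 bits=0x2 at bit 4: 0x24
type (2b) val=2 bits=0x2 at bit 6: 0xa4
word = 0xa4 → little-endian bytes:
  [0]=0xa4

a4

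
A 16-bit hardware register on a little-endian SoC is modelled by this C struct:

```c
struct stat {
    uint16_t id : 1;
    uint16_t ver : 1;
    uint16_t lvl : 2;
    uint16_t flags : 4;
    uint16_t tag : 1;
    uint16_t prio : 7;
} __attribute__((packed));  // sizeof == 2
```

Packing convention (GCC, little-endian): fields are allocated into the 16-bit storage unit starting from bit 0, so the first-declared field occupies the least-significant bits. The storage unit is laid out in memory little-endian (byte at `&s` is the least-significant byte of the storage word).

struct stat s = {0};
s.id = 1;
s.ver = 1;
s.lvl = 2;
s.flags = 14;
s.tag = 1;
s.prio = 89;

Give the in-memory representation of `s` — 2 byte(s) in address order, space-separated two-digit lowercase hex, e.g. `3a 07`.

id (1b) val=1 bits=0x1 at bit 0: 0x0001
ver (1b) val=1 bits=0x1 at bit 1: 0x0003
lvl (2b) val=2 bits=0x2 at bit 2: 0x000b
flags (4b) val=14 bits=0xe at bit 4: 0x00eb
tag (1b) val=1 bits=0x1 at bit 8: 0x01eb
prio (7b) val=89 bits=0x59 at bit 9: 0xb3eb
word = 0xb3eb → little-endian bytes:
  [0]=0xeb  [1]=0xb3

eb b3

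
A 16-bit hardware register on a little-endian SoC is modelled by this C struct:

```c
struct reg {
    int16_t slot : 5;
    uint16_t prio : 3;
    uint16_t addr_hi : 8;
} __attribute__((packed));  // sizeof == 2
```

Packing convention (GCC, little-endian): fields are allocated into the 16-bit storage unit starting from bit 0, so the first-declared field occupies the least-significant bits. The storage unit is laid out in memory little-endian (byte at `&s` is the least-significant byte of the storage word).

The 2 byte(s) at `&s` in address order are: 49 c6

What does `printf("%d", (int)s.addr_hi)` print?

198

[0]=0x49 [1]=0xc6 (little-endian) → word 0xc649
slot [0+:5] = (word>>0) & 0x1f = 9
prio [5+:3] = (word>>5) & 0x7 = 2
addr_hi [8+:8] = (word>>8) & 0xff = 198  ←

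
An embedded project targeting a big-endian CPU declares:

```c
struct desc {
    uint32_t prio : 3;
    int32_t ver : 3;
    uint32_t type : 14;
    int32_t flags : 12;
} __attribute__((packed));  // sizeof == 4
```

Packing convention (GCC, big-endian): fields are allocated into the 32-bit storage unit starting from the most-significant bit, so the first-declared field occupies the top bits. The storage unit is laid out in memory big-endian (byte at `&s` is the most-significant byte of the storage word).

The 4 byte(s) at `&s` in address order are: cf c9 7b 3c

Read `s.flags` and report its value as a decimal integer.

-1220

[0]=0xcf [1]=0xc9 [2]=0x7b [3]=0x3c (big-endian) → word 0xcfc97b3c
prio [29+:3] = (word>>29) & 0x7 = 6
ver [26+:3] = (word>>26) & 0x7 = 3
type [12+:14] = (word>>12) & 0x3fff = 15511
flags [0+:12] = (word>>0) & 0xfff = 2876  ←
flags signed 12b, MSB=1: 2876 - 4096 = -1220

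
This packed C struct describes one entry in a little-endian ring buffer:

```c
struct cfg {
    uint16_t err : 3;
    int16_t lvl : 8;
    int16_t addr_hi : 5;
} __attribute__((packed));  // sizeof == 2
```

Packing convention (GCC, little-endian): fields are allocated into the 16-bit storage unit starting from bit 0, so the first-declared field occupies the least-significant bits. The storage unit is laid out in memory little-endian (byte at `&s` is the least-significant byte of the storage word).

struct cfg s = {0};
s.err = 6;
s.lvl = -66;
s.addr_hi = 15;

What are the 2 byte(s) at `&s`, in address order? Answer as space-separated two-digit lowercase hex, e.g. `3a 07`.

f6 7d

err (3b) val=6 bits=0x6 at bit 0: 0x0006
lvl (8b) val=-66 bits=0xbe at bit 3: 0x05f6
addr_hi (5b) val=15 bits=0xf at bit 11: 0x7df6
word = 0x7df6 → little-endian bytes:
  [0]=0xf6  [1]=0x7d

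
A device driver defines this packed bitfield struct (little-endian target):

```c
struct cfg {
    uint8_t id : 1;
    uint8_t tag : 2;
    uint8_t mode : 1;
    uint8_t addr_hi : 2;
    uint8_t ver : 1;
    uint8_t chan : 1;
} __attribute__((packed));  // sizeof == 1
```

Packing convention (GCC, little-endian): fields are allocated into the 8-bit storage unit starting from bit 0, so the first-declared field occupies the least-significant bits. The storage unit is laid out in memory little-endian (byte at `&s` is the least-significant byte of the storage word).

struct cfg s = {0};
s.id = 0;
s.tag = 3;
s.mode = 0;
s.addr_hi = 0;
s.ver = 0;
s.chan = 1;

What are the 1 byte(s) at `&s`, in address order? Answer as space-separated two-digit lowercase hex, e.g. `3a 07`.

id (1b) val=0 bits=0x0 at bit 0: 0x00
tag (2b) val=3 bits=0x3 at bit 1: 0x06
mode (1b) val=0 bits=0x0 at bit 3: 0x06
addr_hi (2b) val=0 bits=0x0 at bit 4: 0x06
ver (1b) val=0 bits=0x0 at bit 6: 0x06
chan (1b) val=1 bits=0x1 at bit 7: 0x86
word = 0x86 → little-endian bytes:
  [0]=0x86

86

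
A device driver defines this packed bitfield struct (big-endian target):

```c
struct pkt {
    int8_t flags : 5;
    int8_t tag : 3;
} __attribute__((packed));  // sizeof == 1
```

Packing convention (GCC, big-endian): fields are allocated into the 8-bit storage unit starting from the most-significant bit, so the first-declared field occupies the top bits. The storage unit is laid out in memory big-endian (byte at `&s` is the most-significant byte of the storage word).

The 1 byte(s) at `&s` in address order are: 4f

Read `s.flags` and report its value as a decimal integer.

[0]=0x4f (big-endian) → word 0x4f
flags:5 @ bit 3 → (0x4f>>3)&0x1f = 0x9  ←
tag:3 @ bit 0 → (0x4f>>0)&0x7 = 0x7
flags signed 5b, MSB=0: value = 9

9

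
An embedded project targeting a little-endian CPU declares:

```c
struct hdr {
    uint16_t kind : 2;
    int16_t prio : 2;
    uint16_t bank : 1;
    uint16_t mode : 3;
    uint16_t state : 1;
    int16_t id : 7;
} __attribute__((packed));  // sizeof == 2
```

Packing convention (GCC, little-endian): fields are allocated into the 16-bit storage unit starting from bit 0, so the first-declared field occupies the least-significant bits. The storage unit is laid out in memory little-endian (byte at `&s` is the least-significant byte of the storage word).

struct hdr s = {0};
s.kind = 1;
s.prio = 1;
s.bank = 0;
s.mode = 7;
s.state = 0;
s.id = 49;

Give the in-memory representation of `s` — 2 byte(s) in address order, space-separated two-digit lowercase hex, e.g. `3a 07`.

kind (2b) val=1 bits=0x1 at bit 0: 0x0001
prio (2b) val=1 bits=0x1 at bit 2: 0x0005
bank (1b) val=0 bits=0x0 at bit 4: 0x0005
mode (3b) val=7 bits=0x7 at bit 5: 0x00e5
state (1b) val=0 bits=0x0 at bit 8: 0x00e5
id (7b) val=49 bits=0x31 at bit 9: 0x62e5
word = 0x62e5 → little-endian bytes:
  [0]=0xe5  [1]=0x62

e5 62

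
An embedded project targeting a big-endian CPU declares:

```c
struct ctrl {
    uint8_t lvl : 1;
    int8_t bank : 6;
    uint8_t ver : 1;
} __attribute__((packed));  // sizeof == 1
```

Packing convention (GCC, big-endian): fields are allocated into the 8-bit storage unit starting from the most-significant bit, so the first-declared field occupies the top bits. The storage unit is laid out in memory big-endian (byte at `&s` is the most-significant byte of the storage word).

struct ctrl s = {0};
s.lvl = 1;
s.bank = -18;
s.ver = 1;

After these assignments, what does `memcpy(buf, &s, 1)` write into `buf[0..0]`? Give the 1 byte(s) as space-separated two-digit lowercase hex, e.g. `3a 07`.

dd

[7+:1] lvl=1 & 0x1 = 0x1; word=0x80
[1+:6] bank=-18 & 0x3f = 0x2e; word=0xdc
[0+:1] ver=1 & 0x1 = 0x1; word=0xdd
word = 0xdd → big-endian bytes:
  [0]=0xdd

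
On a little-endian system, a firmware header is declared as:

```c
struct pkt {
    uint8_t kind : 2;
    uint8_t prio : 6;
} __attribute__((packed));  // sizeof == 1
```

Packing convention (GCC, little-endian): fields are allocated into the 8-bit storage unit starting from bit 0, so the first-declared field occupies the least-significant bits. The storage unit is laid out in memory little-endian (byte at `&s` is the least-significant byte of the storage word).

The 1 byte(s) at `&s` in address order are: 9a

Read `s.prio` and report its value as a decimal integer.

[0]=0x9a (little-endian) → word 0x9a
kind [0+:2] = (word>>0) & 0x3 = 2
prio [2+:6] = (word>>2) & 0x3f = 38  ←

38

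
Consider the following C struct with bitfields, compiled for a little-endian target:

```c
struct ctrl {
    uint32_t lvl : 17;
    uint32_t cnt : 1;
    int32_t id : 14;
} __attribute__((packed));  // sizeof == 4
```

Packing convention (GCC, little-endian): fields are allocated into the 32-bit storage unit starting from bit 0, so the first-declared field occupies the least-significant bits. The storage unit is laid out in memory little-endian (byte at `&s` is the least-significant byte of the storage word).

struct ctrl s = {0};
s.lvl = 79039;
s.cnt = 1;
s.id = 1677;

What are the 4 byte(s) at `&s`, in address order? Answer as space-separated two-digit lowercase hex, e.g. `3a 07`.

lvl (17b) val=79039 bits=0x134bf at bit 0: 0x000134bf
cnt (1b) val=1 bits=0x1 at bit 17: 0x000334bf
id (14b) val=1677 bits=0x68d at bit 18: 0x1a3734bf
word = 0x1a3734bf → little-endian bytes:
  [0]=0xbf  [1]=0x34  [2]=0x37  [3]=0x1a

bf 34 37 1a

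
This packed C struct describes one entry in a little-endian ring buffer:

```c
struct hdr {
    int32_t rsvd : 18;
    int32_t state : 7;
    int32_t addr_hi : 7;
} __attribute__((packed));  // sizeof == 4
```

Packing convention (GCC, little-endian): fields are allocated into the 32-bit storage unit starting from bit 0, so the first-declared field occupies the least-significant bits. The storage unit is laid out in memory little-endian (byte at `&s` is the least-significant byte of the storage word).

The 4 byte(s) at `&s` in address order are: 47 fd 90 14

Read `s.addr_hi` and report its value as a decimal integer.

10

[0]=0x47 [1]=0xfd [2]=0x90 [3]=0x14 (little-endian) → word 0x1490fd47
rsvd:18 @ bit 0 → (0x1490fd47>>0)&0x3ffff = 0xfd47
state:7 @ bit 18 → (0x1490fd47>>18)&0x7f = 0x24
addr_hi:7 @ bit 25 → (0x1490fd47>>25)&0x7f = 0xa  ←
addr_hi signed 7b, MSB=0: value = 10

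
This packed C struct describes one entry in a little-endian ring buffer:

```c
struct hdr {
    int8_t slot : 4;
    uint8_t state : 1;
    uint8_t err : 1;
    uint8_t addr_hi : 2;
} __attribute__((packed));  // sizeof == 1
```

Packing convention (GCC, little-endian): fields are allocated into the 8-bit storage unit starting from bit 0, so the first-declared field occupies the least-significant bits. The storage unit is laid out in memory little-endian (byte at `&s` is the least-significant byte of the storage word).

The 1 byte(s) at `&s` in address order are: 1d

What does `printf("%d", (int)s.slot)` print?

[0]=0x1d (little-endian) → word 0x1d
slot [0+:4] = (word>>0) & 0xf = 13  ←
state [4+:1] = (word>>4) & 0x1 = 1
err [5+:1] = (word>>5) & 0x1 = 0
addr_hi [6+:2] = (word>>6) & 0x3 = 0
slot signed 4b, MSB=1: 13 - 16 = -3

-3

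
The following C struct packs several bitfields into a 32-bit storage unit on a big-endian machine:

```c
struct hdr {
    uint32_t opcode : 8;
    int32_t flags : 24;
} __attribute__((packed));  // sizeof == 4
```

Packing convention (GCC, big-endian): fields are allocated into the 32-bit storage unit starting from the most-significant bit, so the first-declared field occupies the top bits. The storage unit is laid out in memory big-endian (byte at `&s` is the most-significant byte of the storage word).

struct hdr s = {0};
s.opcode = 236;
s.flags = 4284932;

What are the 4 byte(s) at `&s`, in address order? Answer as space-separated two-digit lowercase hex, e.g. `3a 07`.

opcode:8 = 236 → 0xec << 24 → word 0xec000000
flags:24 = 4284932 → 0x416204 << 0 → word 0xec416204
word = 0xec416204 → big-endian bytes:
  [0]=0xec  [1]=0x41  [2]=0x62  [3]=0x04

ec 41 62 04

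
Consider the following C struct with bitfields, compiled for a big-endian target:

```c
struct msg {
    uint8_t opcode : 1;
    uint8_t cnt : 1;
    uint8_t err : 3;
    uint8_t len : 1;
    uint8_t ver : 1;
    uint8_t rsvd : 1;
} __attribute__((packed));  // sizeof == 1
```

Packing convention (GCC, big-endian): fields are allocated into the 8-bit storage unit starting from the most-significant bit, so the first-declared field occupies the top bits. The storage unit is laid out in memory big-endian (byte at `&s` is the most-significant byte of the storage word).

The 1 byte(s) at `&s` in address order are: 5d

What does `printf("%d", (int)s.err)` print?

[0]=0x5d (big-endian) → word 0x5d
opcode:1 @ bit 7 → (0x5d>>7)&0x1 = 0x0
cnt:1 @ bit 6 → (0x5d>>6)&0x1 = 0x1
err:3 @ bit 3 → (0x5d>>3)&0x7 = 0x3  ←
len:1 @ bit 2 → (0x5d>>2)&0x1 = 0x1
ver:1 @ bit 1 → (0x5d>>1)&0x1 = 0x0
rsvd:1 @ bit 0 → (0x5d>>0)&0x1 = 0x1

3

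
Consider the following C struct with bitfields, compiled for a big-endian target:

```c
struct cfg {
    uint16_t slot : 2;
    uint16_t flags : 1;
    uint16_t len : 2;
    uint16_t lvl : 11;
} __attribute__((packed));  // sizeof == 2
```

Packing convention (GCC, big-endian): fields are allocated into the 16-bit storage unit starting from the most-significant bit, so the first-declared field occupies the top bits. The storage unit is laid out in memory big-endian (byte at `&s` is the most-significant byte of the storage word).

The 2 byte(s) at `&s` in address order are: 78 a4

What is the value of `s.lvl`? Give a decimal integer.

164

[0]=0x78 [1]=0xa4 (big-endian) → word 0x78a4
slot:2 @ bit 14 → (0x78a4>>14)&0x3 = 0x1
flags:1 @ bit 13 → (0x78a4>>13)&0x1 = 0x1
len:2 @ bit 11 → (0x78a4>>11)&0x3 = 0x3
lvl:11 @ bit 0 → (0x78a4>>0)&0x7ff = 0xa4  ←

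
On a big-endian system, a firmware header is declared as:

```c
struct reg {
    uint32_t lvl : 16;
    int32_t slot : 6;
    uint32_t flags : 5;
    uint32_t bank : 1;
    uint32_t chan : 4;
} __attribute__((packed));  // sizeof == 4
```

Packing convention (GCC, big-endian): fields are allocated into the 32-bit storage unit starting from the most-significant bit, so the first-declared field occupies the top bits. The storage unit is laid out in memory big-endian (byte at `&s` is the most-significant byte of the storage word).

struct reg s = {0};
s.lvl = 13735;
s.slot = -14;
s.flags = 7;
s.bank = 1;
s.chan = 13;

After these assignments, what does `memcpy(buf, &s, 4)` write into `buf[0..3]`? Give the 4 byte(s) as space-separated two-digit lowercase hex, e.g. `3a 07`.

lvl (16b) val=13735 bits=0x35a7 at bit 16: 0x35a70000
slot (6b) val=-14 bits=0x32 at bit 10: 0x35a7c800
flags (5b) val=7 bits=0x7 at bit 5: 0x35a7c8e0
bank (1b) val=1 bits=0x1 at bit 4: 0x35a7c8f0
chan (4b) val=13 bits=0xd at bit 0: 0x35a7c8fd
word = 0x35a7c8fd → big-endian bytes:
  [0]=0x35  [1]=0xa7  [2]=0xc8  [3]=0xfd

35 a7 c8 fd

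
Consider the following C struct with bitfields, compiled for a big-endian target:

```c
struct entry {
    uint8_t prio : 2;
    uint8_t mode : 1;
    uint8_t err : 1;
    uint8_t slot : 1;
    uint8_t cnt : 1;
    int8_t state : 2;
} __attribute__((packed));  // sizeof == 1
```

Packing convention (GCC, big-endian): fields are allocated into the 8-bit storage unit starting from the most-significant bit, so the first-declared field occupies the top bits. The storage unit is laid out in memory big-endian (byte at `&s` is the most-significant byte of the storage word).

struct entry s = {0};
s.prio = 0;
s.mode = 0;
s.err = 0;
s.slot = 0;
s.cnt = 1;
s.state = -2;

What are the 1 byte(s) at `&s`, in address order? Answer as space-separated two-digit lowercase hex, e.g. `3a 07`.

prio:2 = 0 → 0x0 << 6 → word 0x00
mode:1 = 0 → 0x0 << 5 → word 0x00
err:1 = 0 → 0x0 << 4 → word 0x00
slot:1 = 0 → 0x0 << 3 → word 0x00
cnt:1 = 1 → 0x1 << 2 → word 0x04
state:2 = -2 → 0x2 << 0 → word 0x06
word = 0x06 → big-endian bytes:
  [0]=0x06

06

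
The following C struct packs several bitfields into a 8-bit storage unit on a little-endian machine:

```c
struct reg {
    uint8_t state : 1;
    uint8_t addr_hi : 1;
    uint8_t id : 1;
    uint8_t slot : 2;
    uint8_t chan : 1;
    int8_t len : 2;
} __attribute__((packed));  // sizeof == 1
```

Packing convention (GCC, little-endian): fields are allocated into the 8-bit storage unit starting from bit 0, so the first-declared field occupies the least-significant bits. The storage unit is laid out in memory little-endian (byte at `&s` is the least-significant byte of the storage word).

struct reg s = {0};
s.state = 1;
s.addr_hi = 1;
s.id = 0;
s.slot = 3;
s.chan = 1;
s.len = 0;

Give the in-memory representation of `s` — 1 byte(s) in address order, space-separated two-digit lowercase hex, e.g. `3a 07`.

state:1 = 1 → 0x1 << 0 → word 0x01
addr_hi:1 = 1 → 0x1 << 1 → word 0x03
id:1 = 0 → 0x0 << 2 → word 0x03
slot:2 = 3 → 0x3 << 3 → word 0x1b
chan:1 = 1 → 0x1 << 5 → word 0x3b
len:2 = 0 → 0x0 << 6 → word 0x3b
word = 0x3b → little-endian bytes:
  [0]=0x3b

3b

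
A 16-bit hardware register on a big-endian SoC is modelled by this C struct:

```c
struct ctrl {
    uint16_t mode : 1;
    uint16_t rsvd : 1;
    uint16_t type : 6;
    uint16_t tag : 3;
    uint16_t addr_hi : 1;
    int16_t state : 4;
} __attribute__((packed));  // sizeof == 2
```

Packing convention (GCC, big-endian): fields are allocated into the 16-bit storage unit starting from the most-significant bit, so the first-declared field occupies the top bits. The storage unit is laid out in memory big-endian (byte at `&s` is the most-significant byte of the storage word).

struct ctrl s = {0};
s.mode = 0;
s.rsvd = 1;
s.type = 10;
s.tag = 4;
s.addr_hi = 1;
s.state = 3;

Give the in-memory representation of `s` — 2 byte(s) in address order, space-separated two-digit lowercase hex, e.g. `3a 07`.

[15+:1] mode=0 & 0x1 = 0x0; word=0x0000
[14+:1] rsvd=1 & 0x1 = 0x1; word=0x4000
[8+:6] type=10 & 0x3f = 0xa; word=0x4a00
[5+:3] tag=4 & 0x7 = 0x4; word=0x4a80
[4+:1] addr_hi=1 & 0x1 = 0x1; word=0x4a90
[0+:4] state=3 & 0xf = 0x3; word=0x4a93
word = 0x4a93 → big-endian bytes:
  [0]=0x4a  [1]=0x93

4a 93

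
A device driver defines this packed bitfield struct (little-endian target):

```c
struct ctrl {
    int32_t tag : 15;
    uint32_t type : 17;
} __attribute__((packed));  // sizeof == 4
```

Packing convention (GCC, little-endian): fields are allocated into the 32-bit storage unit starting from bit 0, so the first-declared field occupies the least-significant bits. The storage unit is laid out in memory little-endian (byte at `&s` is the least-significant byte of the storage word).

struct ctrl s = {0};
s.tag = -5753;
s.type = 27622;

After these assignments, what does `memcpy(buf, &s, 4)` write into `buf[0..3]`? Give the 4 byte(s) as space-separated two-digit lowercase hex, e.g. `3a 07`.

[0+:15] tag=-5753 & 0x7fff = 0x6987; word=0x00006987
[15+:17] type=27622 & 0x1ffff = 0x6be6; word=0x35f36987
word = 0x35f36987 → little-endian bytes:
  [0]=0x87  [1]=0x69  [2]=0xf3  [3]=0x35

87 69 f3 35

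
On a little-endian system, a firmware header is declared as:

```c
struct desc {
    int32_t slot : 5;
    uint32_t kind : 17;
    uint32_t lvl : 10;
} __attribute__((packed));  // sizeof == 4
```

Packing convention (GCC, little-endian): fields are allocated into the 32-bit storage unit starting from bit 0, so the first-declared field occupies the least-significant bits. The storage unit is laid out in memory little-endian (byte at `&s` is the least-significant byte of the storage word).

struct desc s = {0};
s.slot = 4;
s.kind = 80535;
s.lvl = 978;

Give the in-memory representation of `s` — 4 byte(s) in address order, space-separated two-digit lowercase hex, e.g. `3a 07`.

e4 52 a7 f4

[0+:5] slot=4 & 0x1f = 0x4; word=0x00000004
[5+:17] kind=80535 & 0x1ffff = 0x13a97; word=0x002752e4
[22+:10] lvl=978 & 0x3ff = 0x3d2; word=0xf4a752e4
word = 0xf4a752e4 → little-endian bytes:
  [0]=0xe4  [1]=0x52  [2]=0xa7  [3]=0xf4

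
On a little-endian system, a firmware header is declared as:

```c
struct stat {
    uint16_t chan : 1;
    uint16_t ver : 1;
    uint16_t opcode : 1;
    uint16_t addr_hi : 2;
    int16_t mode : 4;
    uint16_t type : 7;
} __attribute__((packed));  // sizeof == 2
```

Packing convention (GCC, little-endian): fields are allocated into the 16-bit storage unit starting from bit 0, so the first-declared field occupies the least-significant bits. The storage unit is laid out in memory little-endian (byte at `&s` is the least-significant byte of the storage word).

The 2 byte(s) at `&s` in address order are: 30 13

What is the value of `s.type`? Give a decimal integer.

9

[0]=0x30 [1]=0x13 (little-endian) → word 0x1330
chan:1 @ bit 0 → (0x1330>>0)&0x1 = 0x0
ver:1 @ bit 1 → (0x1330>>1)&0x1 = 0x0
opcode:1 @ bit 2 → (0x1330>>2)&0x1 = 0x0
addr_hi:2 @ bit 3 → (0x1330>>3)&0x3 = 0x2
mode:4 @ bit 5 → (0x1330>>5)&0xf = 0x9
type:7 @ bit 9 → (0x1330>>9)&0x7f = 0x9  ←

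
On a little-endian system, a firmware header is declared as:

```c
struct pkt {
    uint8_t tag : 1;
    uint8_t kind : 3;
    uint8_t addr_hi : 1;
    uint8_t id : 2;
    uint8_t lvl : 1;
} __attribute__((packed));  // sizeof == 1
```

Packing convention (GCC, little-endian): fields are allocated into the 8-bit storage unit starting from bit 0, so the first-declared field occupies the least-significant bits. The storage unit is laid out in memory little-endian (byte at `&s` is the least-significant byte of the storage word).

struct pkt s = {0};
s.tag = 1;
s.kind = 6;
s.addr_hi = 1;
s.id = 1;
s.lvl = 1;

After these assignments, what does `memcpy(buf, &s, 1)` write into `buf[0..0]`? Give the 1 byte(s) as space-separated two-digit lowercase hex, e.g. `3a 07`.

bd

[0+:1] tag=1 & 0x1 = 0x1; word=0x01
[1+:3] kind=6 & 0x7 = 0x6; word=0x0d
[4+:1] addr_hi=1 & 0x1 = 0x1; word=0x1d
[5+:2] id=1 & 0x3 = 0x1; word=0x3d
[7+:1] lvl=1 & 0x1 = 0x1; word=0xbd
word = 0xbd → little-endian bytes:
  [0]=0xbd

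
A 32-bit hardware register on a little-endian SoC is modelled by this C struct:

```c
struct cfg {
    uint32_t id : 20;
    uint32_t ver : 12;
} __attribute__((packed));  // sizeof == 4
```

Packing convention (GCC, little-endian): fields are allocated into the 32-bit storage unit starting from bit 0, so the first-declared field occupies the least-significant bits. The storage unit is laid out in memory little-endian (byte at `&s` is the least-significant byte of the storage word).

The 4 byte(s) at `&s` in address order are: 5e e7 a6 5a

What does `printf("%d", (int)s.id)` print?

452446

[0]=0x5e [1]=0xe7 [2]=0xa6 [3]=0x5a (little-endian) → word 0x5aa6e75e
id [0+:20] = (word>>0) & 0xfffff = 452446  ←
ver [20+:12] = (word>>20) & 0xfff = 1450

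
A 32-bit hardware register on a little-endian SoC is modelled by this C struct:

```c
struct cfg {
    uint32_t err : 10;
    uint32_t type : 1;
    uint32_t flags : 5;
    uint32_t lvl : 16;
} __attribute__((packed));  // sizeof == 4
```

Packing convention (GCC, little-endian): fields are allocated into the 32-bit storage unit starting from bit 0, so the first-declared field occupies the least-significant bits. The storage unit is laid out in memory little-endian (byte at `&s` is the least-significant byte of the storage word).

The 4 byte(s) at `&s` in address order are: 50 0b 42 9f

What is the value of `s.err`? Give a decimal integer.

848

[0]=0x50 [1]=0x0b [2]=0x42 [3]=0x9f (little-endian) → word 0x9f420b50
err:10 @ bit 0 → (0x9f420b50>>0)&0x3ff = 0x350  ←
type:1 @ bit 10 → (0x9f420b50>>10)&0x1 = 0x0
flags:5 @ bit 11 → (0x9f420b50>>11)&0x1f = 0x1
lvl:16 @ bit 16 → (0x9f420b50>>16)&0xffff = 0x9f42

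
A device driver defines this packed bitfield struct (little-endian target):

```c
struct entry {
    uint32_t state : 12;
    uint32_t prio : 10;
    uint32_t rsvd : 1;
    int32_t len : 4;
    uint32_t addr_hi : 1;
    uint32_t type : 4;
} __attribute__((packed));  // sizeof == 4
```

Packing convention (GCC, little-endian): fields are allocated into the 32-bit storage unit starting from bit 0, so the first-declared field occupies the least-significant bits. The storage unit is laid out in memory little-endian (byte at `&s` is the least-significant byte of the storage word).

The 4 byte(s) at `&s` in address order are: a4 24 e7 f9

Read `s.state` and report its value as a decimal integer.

[0]=0xa4 [1]=0x24 [2]=0xe7 [3]=0xf9 (little-endian) → word 0xf9e724a4
state:12 @ bit 0 → (0xf9e724a4>>0)&0xfff = 0x4a4  ←
prio:10 @ bit 12 → (0xf9e724a4>>12)&0x3ff = 0x272
rsvd:1 @ bit 22 → (0xf9e724a4>>22)&0x1 = 0x1
len:4 @ bit 23 → (0xf9e724a4>>23)&0xf = 0x3
addr_hi:1 @ bit 27 → (0xf9e724a4>>27)&0x1 = 0x1
type:4 @ bit 28 → (0xf9e724a4>>28)&0xf = 0xf

1188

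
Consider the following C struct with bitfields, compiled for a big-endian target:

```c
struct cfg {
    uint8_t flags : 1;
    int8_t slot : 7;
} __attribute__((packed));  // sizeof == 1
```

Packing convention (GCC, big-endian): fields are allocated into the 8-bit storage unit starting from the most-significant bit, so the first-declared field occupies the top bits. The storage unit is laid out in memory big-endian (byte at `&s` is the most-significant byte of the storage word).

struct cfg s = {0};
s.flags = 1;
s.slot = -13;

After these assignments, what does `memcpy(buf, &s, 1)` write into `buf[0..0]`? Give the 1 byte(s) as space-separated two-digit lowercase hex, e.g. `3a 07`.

f3

[7+:1] flags=1 & 0x1 = 0x1; word=0x80
[0+:7] slot=-13 & 0x7f = 0x73; word=0xf3
word = 0xf3 → big-endian bytes:
  [0]=0xf3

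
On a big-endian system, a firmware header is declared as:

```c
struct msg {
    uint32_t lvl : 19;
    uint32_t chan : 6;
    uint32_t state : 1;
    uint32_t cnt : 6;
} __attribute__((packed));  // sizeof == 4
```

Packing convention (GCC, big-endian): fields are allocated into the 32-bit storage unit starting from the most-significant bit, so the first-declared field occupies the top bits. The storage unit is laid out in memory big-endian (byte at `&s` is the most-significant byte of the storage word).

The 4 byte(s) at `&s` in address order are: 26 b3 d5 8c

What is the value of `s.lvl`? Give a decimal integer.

79262

[0]=0x26 [1]=0xb3 [2]=0xd5 [3]=0x8c (big-endian) → word 0x26b3d58c
lvl:19 @ bit 13 → (0x26b3d58c>>13)&0x7ffff = 0x1359e  ←
chan:6 @ bit 7 → (0x26b3d58c>>7)&0x3f = 0x2b
state:1 @ bit 6 → (0x26b3d58c>>6)&0x1 = 0x0
cnt:6 @ bit 0 → (0x26b3d58c>>0)&0x3f = 0xc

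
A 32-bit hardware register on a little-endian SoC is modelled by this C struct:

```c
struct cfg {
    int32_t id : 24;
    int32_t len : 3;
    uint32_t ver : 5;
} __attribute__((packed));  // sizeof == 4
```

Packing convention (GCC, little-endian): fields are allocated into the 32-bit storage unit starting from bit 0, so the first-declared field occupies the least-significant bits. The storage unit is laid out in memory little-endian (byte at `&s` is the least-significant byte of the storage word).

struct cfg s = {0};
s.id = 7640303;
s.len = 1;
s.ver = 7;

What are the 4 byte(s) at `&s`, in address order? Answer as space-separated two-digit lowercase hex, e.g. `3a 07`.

id (24b) val=7640303 bits=0x7494ef at bit 0: 0x007494ef
len (3b) val=1 bits=0x1 at bit 24: 0x017494ef
ver (5b) val=7 bits=0x7 at bit 27: 0x397494ef
word = 0x397494ef → little-endian bytes:
  [0]=0xef  [1]=0x94  [2]=0x74  [3]=0x39

ef 94 74 39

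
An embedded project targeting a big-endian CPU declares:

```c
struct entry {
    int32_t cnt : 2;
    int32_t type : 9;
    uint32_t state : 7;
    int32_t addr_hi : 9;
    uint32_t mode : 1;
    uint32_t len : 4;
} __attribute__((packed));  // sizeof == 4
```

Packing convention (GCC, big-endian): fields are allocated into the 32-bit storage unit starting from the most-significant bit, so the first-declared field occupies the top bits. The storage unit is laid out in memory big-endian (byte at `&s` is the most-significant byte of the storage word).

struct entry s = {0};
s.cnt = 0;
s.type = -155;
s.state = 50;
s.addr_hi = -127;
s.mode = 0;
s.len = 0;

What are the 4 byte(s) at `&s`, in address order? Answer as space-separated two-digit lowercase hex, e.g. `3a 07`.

cnt:2 = 0 → 0x0 << 30 → word 0x00000000
type:9 = -155 → 0x165 << 21 → word 0x2ca00000
state:7 = 50 → 0x32 << 14 → word 0x2cac8000
addr_hi:9 = -127 → 0x181 << 5 → word 0x2cacb020
mode:1 = 0 → 0x0 << 4 → word 0x2cacb020
len:4 = 0 → 0x0 << 0 → word 0x2cacb020
word = 0x2cacb020 → big-endian bytes:
  [0]=0x2c  [1]=0xac  [2]=0xb0  [3]=0x20

2c ac b0 20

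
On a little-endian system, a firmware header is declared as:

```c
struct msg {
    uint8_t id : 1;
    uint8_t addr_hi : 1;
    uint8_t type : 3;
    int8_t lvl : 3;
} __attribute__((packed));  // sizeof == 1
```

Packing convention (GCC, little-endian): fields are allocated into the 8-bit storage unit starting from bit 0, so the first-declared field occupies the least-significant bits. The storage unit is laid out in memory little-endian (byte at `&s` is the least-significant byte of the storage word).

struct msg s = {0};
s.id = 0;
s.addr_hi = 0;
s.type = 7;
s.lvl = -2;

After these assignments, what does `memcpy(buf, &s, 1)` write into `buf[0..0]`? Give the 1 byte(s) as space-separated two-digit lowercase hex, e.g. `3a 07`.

dc

id:1 = 0 → 0x0 << 0 → word 0x00
addr_hi:1 = 0 → 0x0 << 1 → word 0x00
type:3 = 7 → 0x7 << 2 → word 0x1c
lvl:3 = -2 → 0x6 << 5 → word 0xdc
word = 0xdc → little-endian bytes:
  [0]=0xdc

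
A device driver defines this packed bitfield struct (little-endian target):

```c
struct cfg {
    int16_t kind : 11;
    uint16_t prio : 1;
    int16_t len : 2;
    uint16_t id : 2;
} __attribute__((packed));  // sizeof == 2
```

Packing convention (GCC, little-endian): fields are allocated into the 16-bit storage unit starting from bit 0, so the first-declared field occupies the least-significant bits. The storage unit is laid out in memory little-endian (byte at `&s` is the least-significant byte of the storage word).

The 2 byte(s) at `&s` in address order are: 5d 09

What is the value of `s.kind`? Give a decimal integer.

[0]=0x5d [1]=0x09 (little-endian) → word 0x095d
kind:11 @ bit 0 → (0x095d>>0)&0x7ff = 0x15d  ←
prio:1 @ bit 11 → (0x095d>>11)&0x1 = 0x1
len:2 @ bit 12 → (0x095d>>12)&0x3 = 0x0
id:2 @ bit 14 → (0x095d>>14)&0x3 = 0x0
kind signed 11b, MSB=0: value = 349

349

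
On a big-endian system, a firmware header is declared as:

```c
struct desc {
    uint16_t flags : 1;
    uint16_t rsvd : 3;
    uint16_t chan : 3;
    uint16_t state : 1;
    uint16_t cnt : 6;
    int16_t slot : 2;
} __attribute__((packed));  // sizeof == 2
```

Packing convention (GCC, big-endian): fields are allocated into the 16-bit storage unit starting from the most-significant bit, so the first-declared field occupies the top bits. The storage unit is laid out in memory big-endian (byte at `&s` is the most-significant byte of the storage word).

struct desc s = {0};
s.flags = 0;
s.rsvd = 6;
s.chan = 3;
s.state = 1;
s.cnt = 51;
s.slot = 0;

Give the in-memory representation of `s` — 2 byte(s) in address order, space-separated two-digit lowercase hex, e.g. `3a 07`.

67 cc

flags (1b) val=0 bits=0x0 at bit 15: 0x0000
rsvd (3b) val=6 bits=0x6 at bit 12: 0x6000
chan (3b) val=3 bits=0x3 at bit 9: 0x6600
state (1b) val=1 bits=0x1 at bit 8: 0x6700
cnt (6b) val=51 bits=0x33 at bit 2: 0x67cc
slot (2b) val=0 bits=0x0 at bit 0: 0x67cc
word = 0x67cc → big-endian bytes:
  [0]=0x67  [1]=0xcc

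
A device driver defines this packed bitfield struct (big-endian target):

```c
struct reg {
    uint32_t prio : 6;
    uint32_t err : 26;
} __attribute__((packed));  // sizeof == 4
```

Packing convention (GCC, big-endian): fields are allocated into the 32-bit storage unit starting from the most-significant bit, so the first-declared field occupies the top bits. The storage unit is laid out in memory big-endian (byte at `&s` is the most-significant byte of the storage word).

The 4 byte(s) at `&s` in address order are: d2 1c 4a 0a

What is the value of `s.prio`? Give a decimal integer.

[0]=0xd2 [1]=0x1c [2]=0x4a [3]=0x0a (big-endian) → word 0xd21c4a0a
prio [26+:6] = (word>>26) & 0x3f = 52  ←
err [0+:26] = (word>>0) & 0x3ffffff = 35408394

52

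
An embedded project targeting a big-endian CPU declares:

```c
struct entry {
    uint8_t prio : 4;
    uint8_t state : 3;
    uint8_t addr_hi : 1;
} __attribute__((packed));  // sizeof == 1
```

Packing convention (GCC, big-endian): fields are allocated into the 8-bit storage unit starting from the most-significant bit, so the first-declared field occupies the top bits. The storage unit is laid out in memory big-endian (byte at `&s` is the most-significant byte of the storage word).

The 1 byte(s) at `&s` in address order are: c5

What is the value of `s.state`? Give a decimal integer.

2

[0]=0xc5 (big-endian) → word 0xc5
prio:4 @ bit 4 → (0xc5>>4)&0xf = 0xc
state:3 @ bit 1 → (0xc5>>1)&0x7 = 0x2  ←
addr_hi:1 @ bit 0 → (0xc5>>0)&0x1 = 0x1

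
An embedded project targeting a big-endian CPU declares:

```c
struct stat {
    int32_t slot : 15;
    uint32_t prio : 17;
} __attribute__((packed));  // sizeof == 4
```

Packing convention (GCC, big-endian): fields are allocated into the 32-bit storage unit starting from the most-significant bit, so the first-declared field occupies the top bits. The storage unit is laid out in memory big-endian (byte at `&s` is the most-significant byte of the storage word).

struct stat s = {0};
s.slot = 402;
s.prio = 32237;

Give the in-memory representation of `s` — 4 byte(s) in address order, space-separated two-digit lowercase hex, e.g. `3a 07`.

[17+:15] slot=402 & 0x7fff = 0x192; word=0x03240000
[0+:17] prio=32237 & 0x1ffff = 0x7ded; word=0x03247ded
word = 0x03247ded → big-endian bytes:
  [0]=0x03  [1]=0x24  [2]=0x7d  [3]=0xed

03 24 7d ed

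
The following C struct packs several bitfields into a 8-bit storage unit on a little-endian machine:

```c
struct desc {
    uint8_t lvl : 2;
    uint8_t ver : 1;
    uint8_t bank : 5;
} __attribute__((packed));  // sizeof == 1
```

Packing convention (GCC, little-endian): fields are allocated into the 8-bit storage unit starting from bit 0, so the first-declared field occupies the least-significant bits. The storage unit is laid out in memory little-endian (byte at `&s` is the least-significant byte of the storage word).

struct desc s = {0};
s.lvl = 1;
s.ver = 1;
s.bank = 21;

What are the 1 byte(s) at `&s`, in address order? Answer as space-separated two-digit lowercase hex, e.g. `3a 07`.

lvl:2 = 1 → 0x1 << 0 → word 0x01
ver:1 = 1 → 0x1 << 2 → word 0x05
bank:5 = 21 → 0x15 << 3 → word 0xad
word = 0xad → little-endian bytes:
  [0]=0xad

ad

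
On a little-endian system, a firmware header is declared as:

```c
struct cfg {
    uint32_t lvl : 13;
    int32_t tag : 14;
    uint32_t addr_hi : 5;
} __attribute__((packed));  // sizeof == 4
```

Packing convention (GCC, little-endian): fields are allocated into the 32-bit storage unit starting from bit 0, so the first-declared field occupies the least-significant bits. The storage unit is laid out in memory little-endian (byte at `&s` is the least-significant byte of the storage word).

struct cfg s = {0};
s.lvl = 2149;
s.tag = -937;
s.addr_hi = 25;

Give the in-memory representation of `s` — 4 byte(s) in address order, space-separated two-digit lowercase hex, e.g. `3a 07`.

65 e8 8a cf

lvl (13b) val=2149 bits=0x865 at bit 0: 0x00000865
tag (14b) val=-937 bits=0x3c57 at bit 13: 0x078ae865
addr_hi (5b) val=25 bits=0x19 at bit 27: 0xcf8ae865
word = 0xcf8ae865 → little-endian bytes:
  [0]=0x65  [1]=0xe8  [2]=0x8a  [3]=0xcf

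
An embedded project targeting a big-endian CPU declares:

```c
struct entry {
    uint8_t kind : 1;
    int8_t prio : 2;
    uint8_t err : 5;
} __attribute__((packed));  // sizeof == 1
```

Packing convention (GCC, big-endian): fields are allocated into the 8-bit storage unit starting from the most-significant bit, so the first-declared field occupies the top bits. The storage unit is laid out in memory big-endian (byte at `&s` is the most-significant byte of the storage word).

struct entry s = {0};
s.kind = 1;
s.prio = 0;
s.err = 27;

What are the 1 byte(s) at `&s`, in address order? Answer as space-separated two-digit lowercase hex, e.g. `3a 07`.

9b

[7+:1] kind=1 & 0x1 = 0x1; word=0x80
[5+:2] prio=0 & 0x3 = 0x0; word=0x80
[0+:5] err=27 & 0x1f = 0x1b; word=0x9b
word = 0x9b → big-endian bytes:
  [0]=0x9b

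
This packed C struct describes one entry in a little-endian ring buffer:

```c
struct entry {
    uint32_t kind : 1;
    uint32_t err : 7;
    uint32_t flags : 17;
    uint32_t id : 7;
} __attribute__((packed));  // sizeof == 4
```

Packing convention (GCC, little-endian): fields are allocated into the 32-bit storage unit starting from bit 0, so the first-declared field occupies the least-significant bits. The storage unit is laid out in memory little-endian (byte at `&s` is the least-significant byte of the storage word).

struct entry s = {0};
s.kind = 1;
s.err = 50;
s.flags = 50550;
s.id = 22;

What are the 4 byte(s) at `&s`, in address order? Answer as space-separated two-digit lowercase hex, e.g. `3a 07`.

65 76 c5 2c

kind (1b) val=1 bits=0x1 at bit 0: 0x00000001
err (7b) val=50 bits=0x32 at bit 1: 0x00000065
flags (17b) val=50550 bits=0xc576 at bit 8: 0x00c57665
id (7b) val=22 bits=0x16 at bit 25: 0x2cc57665
word = 0x2cc57665 → little-endian bytes:
  [0]=0x65  [1]=0x76  [2]=0xc5  [3]=0x2c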